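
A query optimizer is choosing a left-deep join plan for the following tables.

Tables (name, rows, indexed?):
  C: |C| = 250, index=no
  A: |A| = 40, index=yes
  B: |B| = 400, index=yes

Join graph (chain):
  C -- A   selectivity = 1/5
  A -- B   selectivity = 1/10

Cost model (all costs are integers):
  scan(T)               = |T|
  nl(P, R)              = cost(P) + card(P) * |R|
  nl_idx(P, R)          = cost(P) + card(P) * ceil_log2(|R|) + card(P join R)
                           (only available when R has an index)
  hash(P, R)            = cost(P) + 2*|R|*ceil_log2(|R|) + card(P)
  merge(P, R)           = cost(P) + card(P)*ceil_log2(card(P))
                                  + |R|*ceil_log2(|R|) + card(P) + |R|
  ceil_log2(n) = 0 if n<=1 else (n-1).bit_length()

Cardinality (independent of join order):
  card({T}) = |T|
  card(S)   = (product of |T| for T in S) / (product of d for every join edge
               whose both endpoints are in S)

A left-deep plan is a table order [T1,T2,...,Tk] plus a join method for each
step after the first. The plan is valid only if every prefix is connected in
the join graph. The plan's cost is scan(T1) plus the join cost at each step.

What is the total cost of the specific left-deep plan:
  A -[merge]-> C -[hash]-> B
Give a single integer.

step 1: scan A: cost=40, card=40
step 2: join C via merge
    card(P join C) = 40*250/(5) = 2000
    cost = 40 + 40*6 + 250*8 + 40 + 250 = 2570
step 3: join B via hash
    card(P join B) = 2000*400/(10) = 80000
    cost = 2570 + 2*400*9 + 2000 = 11770

11770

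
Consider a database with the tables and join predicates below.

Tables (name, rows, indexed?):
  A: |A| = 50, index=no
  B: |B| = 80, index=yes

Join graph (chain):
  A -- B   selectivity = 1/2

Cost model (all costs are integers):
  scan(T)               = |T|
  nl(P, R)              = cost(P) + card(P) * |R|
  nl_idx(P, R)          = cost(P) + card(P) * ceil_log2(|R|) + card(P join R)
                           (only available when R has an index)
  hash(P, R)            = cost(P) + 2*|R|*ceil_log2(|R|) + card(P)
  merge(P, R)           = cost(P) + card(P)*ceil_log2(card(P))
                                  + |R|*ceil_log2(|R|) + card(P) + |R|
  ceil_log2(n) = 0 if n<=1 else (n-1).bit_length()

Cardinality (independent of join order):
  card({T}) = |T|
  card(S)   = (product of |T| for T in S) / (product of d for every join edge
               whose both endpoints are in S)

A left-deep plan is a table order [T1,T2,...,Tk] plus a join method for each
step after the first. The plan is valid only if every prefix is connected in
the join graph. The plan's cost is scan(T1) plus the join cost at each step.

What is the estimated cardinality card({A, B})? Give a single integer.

Tables in S: A(50), B(80)
Edges inside S: A-B(d=2)
numerator = 50 * 80 = 4000
denominator = 2 = 2
card(S) = 4000 / 2 = 2000

2000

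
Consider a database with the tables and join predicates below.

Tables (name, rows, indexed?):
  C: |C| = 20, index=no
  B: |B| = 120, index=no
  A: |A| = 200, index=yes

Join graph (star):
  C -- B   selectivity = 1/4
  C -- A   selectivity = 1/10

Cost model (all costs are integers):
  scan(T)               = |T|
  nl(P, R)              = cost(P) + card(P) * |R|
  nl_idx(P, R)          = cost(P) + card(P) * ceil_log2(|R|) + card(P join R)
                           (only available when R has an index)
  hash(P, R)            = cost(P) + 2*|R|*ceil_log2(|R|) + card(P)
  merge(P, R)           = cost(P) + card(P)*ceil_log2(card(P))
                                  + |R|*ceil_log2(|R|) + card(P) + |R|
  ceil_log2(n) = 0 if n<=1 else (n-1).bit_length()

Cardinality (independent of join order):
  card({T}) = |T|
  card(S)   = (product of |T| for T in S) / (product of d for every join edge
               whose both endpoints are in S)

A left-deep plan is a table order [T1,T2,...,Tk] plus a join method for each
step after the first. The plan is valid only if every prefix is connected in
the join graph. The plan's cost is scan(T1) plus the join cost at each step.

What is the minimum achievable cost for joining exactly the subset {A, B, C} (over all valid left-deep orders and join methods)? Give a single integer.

2660

Selinger DP over subsets of {A,B,C}:
  {C}: scan cost=20, card=20
  {B}: scan cost=120, card=120
  {A}: scan cost=200, card=200
  {BC}: card=600; try (C,hash)→440, (B,merge)→1100, (C,merge)→1200, (B,hash)→1720, (B,nl)→2420, (C,nl)→2520; best=440 via (C,hash)
  {AC}: card=400; try (A,nl_idx)→580, (C,hash)→600, (A,merge)→1940, (C,merge)→2120, (A,hash)→3240, (A,nl)→4020 …(+1); best=580 via (A,nl_idx)
  {ABC}: card=12000; try (B,hash)→2660, (A,hash)→4240, (B,merge)→5540, (A,merge)→8840, (A,nl_idx)→17240, (B,nl)→48580 …(+1); best=2660 via (B,hash)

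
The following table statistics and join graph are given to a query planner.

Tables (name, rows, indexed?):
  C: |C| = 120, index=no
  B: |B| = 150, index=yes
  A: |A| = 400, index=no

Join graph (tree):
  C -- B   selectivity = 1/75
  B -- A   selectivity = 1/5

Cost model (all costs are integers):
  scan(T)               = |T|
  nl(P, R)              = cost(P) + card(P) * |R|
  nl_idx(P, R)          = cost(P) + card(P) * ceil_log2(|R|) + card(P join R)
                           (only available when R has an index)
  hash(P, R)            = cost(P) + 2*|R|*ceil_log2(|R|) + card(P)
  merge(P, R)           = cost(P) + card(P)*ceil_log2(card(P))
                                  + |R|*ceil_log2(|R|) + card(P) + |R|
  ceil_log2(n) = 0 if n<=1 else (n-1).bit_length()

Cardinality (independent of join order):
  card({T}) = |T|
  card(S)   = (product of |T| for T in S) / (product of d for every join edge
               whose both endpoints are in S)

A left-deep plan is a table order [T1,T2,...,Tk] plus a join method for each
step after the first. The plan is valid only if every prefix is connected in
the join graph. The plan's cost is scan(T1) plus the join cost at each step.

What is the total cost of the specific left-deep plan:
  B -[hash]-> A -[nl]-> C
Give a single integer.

step 1: scan B: cost=150, card=150
step 2: join A via hash
    card(P join A) = 150*400/(5) = 12000
    cost = 150 + 2*400*9 + 150 = 7500
step 3: join C via nl
    card(P join C) = 12000*120/(75) = 19200
    cost = 7500 + 12000*120 = 1447500

1447500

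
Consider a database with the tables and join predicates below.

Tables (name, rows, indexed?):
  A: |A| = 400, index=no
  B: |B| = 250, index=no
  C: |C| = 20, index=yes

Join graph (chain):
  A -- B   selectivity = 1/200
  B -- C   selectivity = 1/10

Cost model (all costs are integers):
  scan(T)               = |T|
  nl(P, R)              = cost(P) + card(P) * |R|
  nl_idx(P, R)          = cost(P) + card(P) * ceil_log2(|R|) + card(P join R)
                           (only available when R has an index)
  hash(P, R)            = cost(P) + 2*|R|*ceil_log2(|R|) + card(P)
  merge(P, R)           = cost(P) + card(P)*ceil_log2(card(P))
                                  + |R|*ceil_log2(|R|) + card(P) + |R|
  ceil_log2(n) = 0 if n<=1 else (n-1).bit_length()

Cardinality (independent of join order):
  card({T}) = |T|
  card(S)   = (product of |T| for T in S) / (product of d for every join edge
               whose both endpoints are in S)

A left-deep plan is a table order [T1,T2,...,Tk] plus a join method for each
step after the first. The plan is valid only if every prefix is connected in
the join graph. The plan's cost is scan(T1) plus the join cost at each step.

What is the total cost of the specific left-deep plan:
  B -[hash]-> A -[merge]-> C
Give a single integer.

12820

step 1: scan B: cost=250, card=250
step 2: join A via hash
    card(P join A) = 250*400/(200) = 500
    cost = 250 + 2*400*9 + 250 = 7700
step 3: join C via merge
    card(P join C) = 500*20/(10) = 1000
    cost = 7700 + 500*9 + 20*5 + 500 + 20 = 12820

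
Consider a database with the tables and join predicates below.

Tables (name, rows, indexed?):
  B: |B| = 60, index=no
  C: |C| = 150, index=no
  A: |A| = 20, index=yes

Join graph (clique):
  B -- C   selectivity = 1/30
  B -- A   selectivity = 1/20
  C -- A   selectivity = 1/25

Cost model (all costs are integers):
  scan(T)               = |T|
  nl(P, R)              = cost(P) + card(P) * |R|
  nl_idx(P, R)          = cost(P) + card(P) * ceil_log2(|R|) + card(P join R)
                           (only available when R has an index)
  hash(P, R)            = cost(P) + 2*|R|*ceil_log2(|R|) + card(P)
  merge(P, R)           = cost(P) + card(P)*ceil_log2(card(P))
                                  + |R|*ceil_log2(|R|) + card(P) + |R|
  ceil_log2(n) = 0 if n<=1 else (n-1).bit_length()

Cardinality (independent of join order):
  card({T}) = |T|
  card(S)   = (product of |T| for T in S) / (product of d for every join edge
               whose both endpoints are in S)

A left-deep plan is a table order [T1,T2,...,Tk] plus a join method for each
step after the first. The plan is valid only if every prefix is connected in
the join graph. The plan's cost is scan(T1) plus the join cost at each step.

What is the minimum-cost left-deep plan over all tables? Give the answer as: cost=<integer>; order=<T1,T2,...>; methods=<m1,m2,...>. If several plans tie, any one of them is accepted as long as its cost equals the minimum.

cost=1340; order=C,A,B; methods=hash,hash

Selinger DP (subsets sized 1..n):
  {B}: scan cost=60, card=60
  {C}: scan cost=150, card=150
  {A}: scan cost=20, card=20
  {BC}: card=300; try (B,hash)→1020, (C,merge)→1830, (B,merge)→1920, (C,hash)→2520, (C,nl)→9060, (B,nl)→9150; best=1020 via (B,hash)
  {AB}: card=60; try (A,hash)→320, (A,nl_idx)→420, (B,merge)→560, (A,merge)→600, (B,hash)→760, (B,nl)→1220 …(+1); best=320 via (A,hash)
  {AC}: card=120; try (A,hash)→500, (A,nl_idx)→1020, (C,merge)→1490, (A,merge)→1620, (C,hash)→2440, (C,nl)→3020 …(+1); best=500 via (A,hash)
  {ABC}: card=12; try (B,hash)→1340, (A,hash)→1520, (B,merge)→1880, (C,merge)→2090, (A,nl_idx)→2532, (C,hash)→2780 …(+4); best=1340 via (B,hash)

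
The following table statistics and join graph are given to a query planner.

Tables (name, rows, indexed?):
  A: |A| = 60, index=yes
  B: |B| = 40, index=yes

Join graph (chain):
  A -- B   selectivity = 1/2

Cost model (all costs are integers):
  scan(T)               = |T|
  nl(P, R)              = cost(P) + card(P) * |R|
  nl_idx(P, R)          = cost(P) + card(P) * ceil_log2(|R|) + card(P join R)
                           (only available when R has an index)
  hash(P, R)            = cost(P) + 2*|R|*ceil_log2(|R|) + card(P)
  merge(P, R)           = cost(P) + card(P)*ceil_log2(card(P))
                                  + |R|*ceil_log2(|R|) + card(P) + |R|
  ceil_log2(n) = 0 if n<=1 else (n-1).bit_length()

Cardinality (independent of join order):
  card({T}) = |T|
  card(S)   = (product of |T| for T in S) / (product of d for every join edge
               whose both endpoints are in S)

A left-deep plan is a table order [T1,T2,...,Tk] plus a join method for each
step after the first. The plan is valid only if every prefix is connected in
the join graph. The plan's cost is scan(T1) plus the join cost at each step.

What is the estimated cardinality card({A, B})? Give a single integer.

1200

Tables in S: A(60), B(40)
Edges inside S: A-B(d=2)
numerator = 60 * 40 = 2400
denominator = 2 = 2
card(S) = 2400 / 2 = 1200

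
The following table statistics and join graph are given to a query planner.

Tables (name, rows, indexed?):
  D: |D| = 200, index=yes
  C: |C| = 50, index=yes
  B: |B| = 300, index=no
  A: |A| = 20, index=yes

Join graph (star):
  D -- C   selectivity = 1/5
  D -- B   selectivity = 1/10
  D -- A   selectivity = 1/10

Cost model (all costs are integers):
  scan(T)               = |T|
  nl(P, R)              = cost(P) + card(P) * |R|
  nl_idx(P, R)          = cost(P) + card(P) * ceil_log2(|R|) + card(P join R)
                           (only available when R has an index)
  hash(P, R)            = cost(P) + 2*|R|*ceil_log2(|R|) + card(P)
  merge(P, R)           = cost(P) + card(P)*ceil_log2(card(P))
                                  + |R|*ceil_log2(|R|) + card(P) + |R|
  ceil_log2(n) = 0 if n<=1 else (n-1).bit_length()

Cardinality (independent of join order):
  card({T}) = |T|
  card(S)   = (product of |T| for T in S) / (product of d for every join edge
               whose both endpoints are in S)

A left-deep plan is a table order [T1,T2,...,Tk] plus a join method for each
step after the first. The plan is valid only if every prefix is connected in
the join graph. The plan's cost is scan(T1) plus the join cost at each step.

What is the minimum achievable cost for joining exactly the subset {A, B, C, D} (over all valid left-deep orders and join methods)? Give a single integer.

10980

Selinger DP over subsets of {A,B,C,D}:
  {D}: scan cost=200, card=200
  {C}: scan cost=50, card=50
  {B}: scan cost=300, card=300
  {A}: scan cost=20, card=20
  {CD}: card=2000; try (C,hash)→1000, (D,merge)→2200, (C,merge)→2350, (D,nl_idx)→2450, (D,hash)→3300, (C,nl_idx)→3400 …(+2); best=1000 via (C,hash)
  {BD}: card=6000; try (D,hash)→3800, (B,merge)→5000, (D,merge)→5100, (B,hash)→5800, (D,nl_idx)→8700, (B,nl)→60200 …(+1); best=3800 via (D,hash)
  {AD}: card=400; try (D,nl_idx)→580, (A,hash)→600, (A,nl_idx)→1600, (D,merge)→1940, (A,merge)→2120, (D,hash)→3240 …(+2); best=580 via (D,nl_idx)
  {BCD}: card=60000; try (B,hash)→8400, (C,hash)→10400, (B,merge)→28000, (C,merge)→88150, (C,nl_idx)→99800, (C,nl)→303800 …(+1); best=8400 via (B,hash)
  {ACD}: card=4000; try (C,hash)→1580, (A,hash)→3200, (C,merge)→4930, (C,nl_idx)→6980, (A,nl_idx)→15000, (C,nl)→20580 …(+2); best=1580 via (C,hash)
  {ABD}: card=12000; try (B,hash)→6380, (B,merge)→7580, (A,hash)→10000, (A,nl_idx)→45800, (A,merge)→87920, (B,nl)→120580 …(+1); best=6380 via (B,hash)
  {ABCD}: card=120000; try (B,hash)→10980, (C,hash)→18980, (B,merge)→56580, (A,hash)→68600, (C,merge)→186730, (C,nl_idx)→198380 …(+5); best=10980 via (B,hash)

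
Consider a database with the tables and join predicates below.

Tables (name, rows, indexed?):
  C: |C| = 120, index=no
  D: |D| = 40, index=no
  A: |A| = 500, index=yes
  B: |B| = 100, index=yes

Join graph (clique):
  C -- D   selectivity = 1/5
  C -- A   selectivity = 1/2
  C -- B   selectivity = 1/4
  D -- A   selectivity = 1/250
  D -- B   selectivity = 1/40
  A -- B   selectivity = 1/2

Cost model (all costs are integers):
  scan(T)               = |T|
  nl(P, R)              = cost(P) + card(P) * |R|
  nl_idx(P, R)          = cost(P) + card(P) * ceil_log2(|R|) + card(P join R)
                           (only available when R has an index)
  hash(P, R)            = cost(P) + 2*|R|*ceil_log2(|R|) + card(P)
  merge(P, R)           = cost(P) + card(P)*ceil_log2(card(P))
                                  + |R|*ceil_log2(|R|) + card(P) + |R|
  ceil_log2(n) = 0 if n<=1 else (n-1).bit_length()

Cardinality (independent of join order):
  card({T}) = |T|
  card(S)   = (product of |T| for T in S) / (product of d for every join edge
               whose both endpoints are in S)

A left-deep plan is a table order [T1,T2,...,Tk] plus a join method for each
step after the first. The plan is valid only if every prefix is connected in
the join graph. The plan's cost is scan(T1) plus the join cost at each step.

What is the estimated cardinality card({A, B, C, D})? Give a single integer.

Tables in S: A(500), B(100), C(120), D(40)
Edges inside S: C-D(d=5), C-A(d=2), C-B(d=4), D-A(d=250), D-B(d=40), A-B(d=2)
numerator = 500 * 100 * 120 * 40 = 240000000
denominator = 5 * 2 * 4 * 250 * 40 * 2 = 800000
card(S) = 240000000 / 800000 = 300

300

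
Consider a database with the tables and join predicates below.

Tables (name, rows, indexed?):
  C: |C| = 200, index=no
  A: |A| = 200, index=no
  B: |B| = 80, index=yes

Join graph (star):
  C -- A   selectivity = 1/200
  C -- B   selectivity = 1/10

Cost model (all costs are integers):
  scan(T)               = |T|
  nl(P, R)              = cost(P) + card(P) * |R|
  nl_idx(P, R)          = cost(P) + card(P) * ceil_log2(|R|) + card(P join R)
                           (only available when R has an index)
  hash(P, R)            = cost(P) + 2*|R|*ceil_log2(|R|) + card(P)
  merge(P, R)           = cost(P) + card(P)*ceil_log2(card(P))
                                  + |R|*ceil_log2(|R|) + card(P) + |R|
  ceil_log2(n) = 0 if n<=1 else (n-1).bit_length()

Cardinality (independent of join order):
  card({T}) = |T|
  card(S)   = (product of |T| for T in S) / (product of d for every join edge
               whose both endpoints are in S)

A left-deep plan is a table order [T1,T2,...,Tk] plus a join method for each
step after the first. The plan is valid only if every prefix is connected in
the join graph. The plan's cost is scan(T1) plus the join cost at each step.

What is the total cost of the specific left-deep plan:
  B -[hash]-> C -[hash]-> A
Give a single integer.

8160

step 1: scan B: cost=80, card=80
step 2: join C via hash
    card(P join C) = 80*200/(10) = 1600
    cost = 80 + 2*200*8 + 80 = 3360
step 3: join A via hash
    card(P join A) = 1600*200/(200) = 1600
    cost = 3360 + 2*200*8 + 1600 = 8160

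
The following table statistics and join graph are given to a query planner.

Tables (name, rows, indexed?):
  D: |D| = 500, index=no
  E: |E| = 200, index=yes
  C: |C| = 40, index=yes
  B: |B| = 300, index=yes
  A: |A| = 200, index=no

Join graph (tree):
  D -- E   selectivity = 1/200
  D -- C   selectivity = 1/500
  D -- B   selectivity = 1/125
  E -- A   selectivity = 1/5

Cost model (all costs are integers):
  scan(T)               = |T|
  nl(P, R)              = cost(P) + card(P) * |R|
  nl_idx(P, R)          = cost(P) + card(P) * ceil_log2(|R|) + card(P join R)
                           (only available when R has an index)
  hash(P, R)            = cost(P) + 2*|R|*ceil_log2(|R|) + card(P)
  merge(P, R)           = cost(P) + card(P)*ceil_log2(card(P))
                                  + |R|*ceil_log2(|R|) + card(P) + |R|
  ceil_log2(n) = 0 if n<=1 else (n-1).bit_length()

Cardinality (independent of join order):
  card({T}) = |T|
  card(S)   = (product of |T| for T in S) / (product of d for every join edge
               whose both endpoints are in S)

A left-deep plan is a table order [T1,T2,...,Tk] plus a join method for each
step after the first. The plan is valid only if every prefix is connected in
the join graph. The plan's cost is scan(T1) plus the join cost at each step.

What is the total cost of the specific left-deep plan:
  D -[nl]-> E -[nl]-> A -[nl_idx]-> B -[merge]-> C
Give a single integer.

1244780

step 1: scan D: cost=500, card=500
step 2: join E via nl
    card(P join E) = 500*200/(200) = 500
    cost = 500 + 500*200 = 100500
step 3: join A via nl
    card(P join A) = 500*200/(5) = 20000
    cost = 100500 + 500*200 = 200500
step 4: join B via nl_idx
    card(P join B) = 20000*300/(125) = 48000
    cost = 200500 + 20000*9 + 48000 = 428500
step 5: join C via merge
    card(P join C) = 48000*40/(500) = 3840
    cost = 428500 + 48000*16 + 40*6 + 48000 + 40 = 1244780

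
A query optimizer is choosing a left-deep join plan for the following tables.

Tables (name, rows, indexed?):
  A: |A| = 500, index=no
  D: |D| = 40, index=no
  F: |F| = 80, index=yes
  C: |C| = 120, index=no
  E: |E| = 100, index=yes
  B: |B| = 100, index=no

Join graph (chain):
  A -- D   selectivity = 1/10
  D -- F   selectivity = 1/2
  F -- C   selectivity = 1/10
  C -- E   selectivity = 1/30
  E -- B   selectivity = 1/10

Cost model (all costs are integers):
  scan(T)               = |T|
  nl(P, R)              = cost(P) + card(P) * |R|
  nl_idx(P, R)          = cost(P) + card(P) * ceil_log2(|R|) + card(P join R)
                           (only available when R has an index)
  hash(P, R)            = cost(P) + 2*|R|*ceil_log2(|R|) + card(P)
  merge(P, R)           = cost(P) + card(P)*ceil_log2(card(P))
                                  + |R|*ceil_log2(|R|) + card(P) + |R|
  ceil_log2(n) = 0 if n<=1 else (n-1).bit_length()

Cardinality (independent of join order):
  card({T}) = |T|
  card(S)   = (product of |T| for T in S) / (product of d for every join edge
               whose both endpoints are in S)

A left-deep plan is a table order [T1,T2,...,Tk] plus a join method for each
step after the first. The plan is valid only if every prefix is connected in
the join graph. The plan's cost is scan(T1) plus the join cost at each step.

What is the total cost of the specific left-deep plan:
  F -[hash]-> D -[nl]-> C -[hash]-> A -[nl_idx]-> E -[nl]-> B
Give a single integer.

step 1: scan F: cost=80, card=80
step 2: join D via hash
    card(P join D) = 80*40/(2) = 1600
    cost = 80 + 2*40*6 + 80 = 640
step 3: join C via nl
    card(P join C) = 1600*120/(10) = 19200
    cost = 640 + 1600*120 = 192640
step 4: join A via hash
    card(P join A) = 19200*500/(10) = 960000
    cost = 192640 + 2*500*9 + 19200 = 220840
step 5: join E via nl_idx
    card(P join E) = 960000*100/(30) = 3200000
    cost = 220840 + 960000*7 + 3200000 = 10140840
step 6: join B via nl
    card(P join B) = 3200000*100/(10) = 32000000
    cost = 10140840 + 3200000*100 = 330140840

330140840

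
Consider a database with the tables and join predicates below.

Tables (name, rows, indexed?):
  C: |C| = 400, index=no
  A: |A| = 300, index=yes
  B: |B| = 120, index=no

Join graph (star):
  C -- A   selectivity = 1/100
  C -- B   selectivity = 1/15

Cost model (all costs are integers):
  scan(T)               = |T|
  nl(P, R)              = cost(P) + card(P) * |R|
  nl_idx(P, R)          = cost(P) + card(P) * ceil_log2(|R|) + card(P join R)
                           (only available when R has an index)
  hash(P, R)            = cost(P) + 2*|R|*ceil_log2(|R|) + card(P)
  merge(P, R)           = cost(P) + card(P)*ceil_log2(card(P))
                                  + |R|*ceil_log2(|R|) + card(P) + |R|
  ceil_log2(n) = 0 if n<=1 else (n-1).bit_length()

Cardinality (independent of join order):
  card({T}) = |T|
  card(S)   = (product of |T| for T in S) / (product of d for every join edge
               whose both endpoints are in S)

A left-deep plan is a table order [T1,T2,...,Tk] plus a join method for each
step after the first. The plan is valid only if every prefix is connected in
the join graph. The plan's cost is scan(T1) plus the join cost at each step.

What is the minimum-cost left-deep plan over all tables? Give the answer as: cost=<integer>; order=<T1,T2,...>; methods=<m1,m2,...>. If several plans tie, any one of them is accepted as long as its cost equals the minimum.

cost=8080; order=C,A,B; methods=nl_idx,hash

Selinger DP (subsets sized 1..n):
  {C}: scan cost=400, card=400
  {A}: scan cost=300, card=300
  {B}: scan cost=120, card=120
  {AC}: card=1200; try (A,nl_idx)→5200, (A,hash)→6200, (C,merge)→7300, (A,merge)→7400, (C,hash)→7800, (C,nl)→120300 …(+1); best=5200 via (A,nl_idx)
  {BC}: card=3200; try (B,hash)→2480, (C,merge)→5080, (B,merge)→5360, (C,hash)→7440, (C,nl)→48120, (B,nl)→48400; best=2480 via (B,hash)
  {ABC}: card=9600; try (B,hash)→8080, (A,hash)→11080, (B,merge)→20560, (A,nl_idx)→40880, (A,merge)→47080, (B,nl)→149200 …(+1); best=8080 via (B,hash)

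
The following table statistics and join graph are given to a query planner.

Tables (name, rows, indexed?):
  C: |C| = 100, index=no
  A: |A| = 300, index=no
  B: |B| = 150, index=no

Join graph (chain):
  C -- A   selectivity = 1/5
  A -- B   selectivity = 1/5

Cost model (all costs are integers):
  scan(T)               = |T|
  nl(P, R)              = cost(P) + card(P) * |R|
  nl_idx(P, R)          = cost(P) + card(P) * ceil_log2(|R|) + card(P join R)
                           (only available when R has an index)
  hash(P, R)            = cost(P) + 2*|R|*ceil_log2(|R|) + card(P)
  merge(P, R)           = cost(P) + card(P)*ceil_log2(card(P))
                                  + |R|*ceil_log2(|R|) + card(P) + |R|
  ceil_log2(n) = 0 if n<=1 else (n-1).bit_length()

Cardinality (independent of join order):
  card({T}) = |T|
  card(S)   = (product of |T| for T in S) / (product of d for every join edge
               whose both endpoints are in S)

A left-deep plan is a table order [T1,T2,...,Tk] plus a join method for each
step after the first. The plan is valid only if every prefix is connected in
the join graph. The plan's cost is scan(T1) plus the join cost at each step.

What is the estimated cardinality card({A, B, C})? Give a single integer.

Tables in S: A(300), B(150), C(100)
Edges inside S: C-A(d=5), A-B(d=5)
numerator = 300 * 150 * 100 = 4500000
denominator = 5 * 5 = 25
card(S) = 4500000 / 25 = 180000

180000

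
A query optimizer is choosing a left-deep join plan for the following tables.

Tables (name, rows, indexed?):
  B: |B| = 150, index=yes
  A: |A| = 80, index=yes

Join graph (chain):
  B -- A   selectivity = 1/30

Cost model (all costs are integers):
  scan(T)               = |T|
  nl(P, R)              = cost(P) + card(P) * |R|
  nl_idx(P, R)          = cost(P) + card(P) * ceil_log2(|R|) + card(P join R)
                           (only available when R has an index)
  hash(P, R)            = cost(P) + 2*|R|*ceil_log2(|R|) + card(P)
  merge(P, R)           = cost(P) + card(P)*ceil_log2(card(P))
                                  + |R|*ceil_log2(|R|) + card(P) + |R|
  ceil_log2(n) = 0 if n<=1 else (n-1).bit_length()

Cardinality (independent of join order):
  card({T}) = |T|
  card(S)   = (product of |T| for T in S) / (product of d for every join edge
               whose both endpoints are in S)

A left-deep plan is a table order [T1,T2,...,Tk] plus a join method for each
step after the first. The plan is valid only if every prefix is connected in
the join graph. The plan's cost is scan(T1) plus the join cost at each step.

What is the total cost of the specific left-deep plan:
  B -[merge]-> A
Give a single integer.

step 1: scan B: cost=150, card=150
step 2: join A via merge
    card(P join A) = 150*80/(30) = 400
    cost = 150 + 150*8 + 80*7 + 150 + 80 = 2140

2140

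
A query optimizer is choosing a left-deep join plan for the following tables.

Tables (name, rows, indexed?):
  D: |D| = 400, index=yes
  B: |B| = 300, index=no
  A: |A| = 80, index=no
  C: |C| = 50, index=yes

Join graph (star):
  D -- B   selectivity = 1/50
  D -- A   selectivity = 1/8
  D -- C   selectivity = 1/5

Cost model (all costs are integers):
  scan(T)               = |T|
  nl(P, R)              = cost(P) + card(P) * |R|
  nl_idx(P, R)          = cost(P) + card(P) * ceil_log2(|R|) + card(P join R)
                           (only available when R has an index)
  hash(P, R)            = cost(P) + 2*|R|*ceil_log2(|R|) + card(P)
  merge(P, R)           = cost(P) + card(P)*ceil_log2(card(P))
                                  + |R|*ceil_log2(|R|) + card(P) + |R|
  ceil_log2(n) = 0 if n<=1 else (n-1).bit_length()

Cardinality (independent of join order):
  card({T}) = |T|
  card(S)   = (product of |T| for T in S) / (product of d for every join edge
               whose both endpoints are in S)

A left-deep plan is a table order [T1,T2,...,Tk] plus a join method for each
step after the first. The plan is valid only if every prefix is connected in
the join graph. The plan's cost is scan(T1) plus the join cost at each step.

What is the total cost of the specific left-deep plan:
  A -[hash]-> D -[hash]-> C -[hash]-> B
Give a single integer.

57360

step 1: scan A: cost=80, card=80
step 2: join D via hash
    card(P join D) = 80*400/(8) = 4000
    cost = 80 + 2*400*9 + 80 = 7360
step 3: join C via hash
    card(P join C) = 4000*50/(5) = 40000
    cost = 7360 + 2*50*6 + 4000 = 11960
step 4: join B via hash
    card(P join B) = 40000*300/(50) = 240000
    cost = 11960 + 2*300*9 + 40000 = 57360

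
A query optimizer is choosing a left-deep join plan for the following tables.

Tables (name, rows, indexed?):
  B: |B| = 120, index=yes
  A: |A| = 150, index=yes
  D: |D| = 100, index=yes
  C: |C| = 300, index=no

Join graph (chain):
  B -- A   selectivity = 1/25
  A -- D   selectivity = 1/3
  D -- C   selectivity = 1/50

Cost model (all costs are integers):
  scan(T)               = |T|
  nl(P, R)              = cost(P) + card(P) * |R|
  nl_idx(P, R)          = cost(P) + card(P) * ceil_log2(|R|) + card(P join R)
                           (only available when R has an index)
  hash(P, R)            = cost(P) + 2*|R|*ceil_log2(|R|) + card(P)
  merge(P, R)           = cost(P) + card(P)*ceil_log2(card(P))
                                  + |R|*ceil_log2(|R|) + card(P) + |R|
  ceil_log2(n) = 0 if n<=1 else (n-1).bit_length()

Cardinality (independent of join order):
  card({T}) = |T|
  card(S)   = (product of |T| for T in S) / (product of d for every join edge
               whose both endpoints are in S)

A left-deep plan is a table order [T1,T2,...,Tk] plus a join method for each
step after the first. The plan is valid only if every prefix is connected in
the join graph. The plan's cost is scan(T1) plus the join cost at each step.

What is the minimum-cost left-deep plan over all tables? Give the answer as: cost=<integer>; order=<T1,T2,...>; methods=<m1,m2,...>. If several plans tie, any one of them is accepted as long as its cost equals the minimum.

cost=33320; order=B,A,D,C; methods=nl_idx,hash,hash

Selinger DP (subsets sized 1..n):
  {B}: scan cost=120, card=120
  {A}: scan cost=150, card=150
  {D}: scan cost=100, card=100
  {C}: scan cost=300, card=300
  {AB}: card=720; try (A,nl_idx)→1800, (B,nl_idx)→1920, (B,hash)→1980, (A,merge)→2430, (B,merge)→2460, (A,hash)→2640 …(+2); best=1800 via (A,nl_idx)
  {AD}: card=5000; try (D,hash)→1700, (A,merge)→2250, (D,merge)→2300, (A,hash)→2600, (A,nl_idx)→5900, (D,nl_idx)→6200 …(+2); best=1700 via (D,hash)
  {CD}: card=600; try (D,hash)→2000, (D,nl_idx)→3000, (C,merge)→3900, (D,merge)→4100, (C,hash)→5600, (C,nl)→30100 …(+1); best=2000 via (D,hash)
  {ABD}: card=24000; try (D,hash)→3920, (B,hash)→8380, (D,merge)→10520, (D,nl_idx)→30840, (B,nl_idx)→60700, (B,merge)→72660 …(+2); best=3920 via (D,hash)
  {ACD}: card=30000; try (A,hash)→5000, (A,merge)→9950, (C,hash)→12100, (A,nl_idx)→36800, (C,merge)→74700, (A,nl)→92000 …(+1); best=5000 via (A,hash)
  {ABCD}: card=144000; try (C,hash)→33320, (B,hash)→36680, (B,nl_idx)→359000, (C,merge)→390920, (B,merge)→485960, (B,nl)→3605000 …(+1); best=33320 via (C,hash)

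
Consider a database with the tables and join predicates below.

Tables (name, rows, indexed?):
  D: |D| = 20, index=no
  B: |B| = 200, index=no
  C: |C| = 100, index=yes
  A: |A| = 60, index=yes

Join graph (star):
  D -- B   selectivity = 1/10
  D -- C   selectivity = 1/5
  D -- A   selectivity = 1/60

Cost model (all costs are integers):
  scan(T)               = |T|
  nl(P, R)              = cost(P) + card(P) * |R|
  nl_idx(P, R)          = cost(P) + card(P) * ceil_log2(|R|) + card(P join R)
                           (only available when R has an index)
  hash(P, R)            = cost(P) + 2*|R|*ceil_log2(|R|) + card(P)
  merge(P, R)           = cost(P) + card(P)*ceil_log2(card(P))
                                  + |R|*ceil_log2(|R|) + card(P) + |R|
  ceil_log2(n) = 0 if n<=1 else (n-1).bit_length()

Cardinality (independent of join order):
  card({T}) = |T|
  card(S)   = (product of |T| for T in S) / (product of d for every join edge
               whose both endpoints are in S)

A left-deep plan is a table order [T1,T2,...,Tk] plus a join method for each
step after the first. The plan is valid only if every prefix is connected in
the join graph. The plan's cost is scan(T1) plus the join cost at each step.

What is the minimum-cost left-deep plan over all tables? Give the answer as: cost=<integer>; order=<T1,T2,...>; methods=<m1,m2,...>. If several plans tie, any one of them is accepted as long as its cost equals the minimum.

cost=3520; order=B,D,A,C; methods=hash,hash,hash

Selinger DP (subsets sized 1..n):
  {D}: scan cost=20, card=20
  {B}: scan cost=200, card=200
  {C}: scan cost=100, card=100
  {A}: scan cost=60, card=60
  {BD}: card=400; try (D,hash)→600, (B,merge)→1940, (D,merge)→2120, (B,hash)→3240, (B,nl)→4020, (D,nl)→4200; best=600 via (D,hash)
  {CD}: card=400; try (D,hash)→400, (C,nl_idx)→560, (C,merge)→940, (D,merge)→1020, (C,hash)→1440, (C,nl)→2020 …(+1); best=400 via (D,hash)
  {AD}: card=20; try (A,nl_idx)→160, (D,hash)→320, (A,merge)→560, (D,merge)→600, (A,hash)→760, (A,nl)→1220 …(+1); best=160 via (A,nl_idx)
  {BCD}: card=8000; try (C,hash)→2400, (B,hash)→4000, (C,merge)→5400, (B,merge)→6200, (C,nl_idx)→11400, (C,nl)→40600 …(+1); best=2400 via (C,hash)
  {ABD}: card=400; try (A,hash)→1720, (B,merge)→2080, (B,hash)→3380, (A,nl_idx)→3400, (B,nl)→4160, (A,merge)→5020 …(+1); best=1720 via (A,hash)
  {ACD}: card=400; try (C,nl_idx)→700, (C,merge)→1080, (A,hash)→1520, (C,hash)→1580, (C,nl)→2160, (A,nl_idx)→3200 …(+2); best=700 via (C,nl_idx)
  {ABCD}: card=8000; try (C,hash)→3520, (B,hash)→4300, (B,merge)→6500, (C,merge)→6520, (A,hash)→11120, (C,nl_idx)→12520 …(+5); best=3520 via (C,hash)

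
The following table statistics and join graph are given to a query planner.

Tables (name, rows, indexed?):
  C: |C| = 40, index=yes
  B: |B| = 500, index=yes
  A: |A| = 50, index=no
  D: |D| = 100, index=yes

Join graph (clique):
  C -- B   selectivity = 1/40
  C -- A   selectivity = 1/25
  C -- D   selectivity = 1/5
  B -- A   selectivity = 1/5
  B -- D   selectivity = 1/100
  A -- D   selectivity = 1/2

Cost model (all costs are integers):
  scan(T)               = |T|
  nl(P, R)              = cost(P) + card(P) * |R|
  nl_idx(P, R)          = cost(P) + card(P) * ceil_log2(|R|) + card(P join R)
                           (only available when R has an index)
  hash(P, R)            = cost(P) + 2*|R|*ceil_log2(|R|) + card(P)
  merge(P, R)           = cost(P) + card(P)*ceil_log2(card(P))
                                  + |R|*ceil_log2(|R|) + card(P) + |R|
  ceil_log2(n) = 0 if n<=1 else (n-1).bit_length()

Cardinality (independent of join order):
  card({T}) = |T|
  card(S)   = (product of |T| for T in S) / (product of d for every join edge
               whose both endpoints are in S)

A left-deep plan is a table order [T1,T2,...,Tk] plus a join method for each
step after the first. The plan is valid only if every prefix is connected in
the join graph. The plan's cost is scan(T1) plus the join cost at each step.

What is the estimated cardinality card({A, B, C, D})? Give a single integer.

Tables in S: A(50), B(500), C(40), D(100)
Edges inside S: C-B(d=40), C-A(d=25), C-D(d=5), B-A(d=5), B-D(d=100), A-D(d=2)
numerator = 50 * 500 * 40 * 100 = 100000000
denominator = 40 * 25 * 5 * 5 * 100 * 2 = 5000000
card(S) = 100000000 / 5000000 = 20

20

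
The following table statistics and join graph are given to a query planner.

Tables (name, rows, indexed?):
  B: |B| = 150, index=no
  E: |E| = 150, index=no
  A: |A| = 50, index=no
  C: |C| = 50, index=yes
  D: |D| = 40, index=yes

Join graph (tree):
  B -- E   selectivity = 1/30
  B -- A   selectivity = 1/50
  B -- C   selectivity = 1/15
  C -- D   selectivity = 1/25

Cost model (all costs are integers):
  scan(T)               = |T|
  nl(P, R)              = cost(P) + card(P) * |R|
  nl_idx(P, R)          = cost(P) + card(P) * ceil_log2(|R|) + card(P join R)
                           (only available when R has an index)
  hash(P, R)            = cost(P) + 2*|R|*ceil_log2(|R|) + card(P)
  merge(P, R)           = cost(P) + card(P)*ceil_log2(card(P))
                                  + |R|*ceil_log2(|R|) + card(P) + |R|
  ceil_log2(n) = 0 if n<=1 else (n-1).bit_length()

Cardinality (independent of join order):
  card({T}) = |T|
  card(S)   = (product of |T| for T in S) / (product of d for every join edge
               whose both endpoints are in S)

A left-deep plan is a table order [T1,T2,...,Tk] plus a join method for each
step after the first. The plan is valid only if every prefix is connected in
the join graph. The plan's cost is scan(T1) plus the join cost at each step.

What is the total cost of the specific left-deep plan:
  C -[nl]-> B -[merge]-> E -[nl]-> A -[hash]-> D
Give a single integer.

step 1: scan C: cost=50, card=50
step 2: join B via nl
    card(P join B) = 50*150/(15) = 500
    cost = 50 + 50*150 = 7550
step 3: join E via merge
    card(P join E) = 500*150/(30) = 2500
    cost = 7550 + 500*9 + 150*8 + 500 + 150 = 13900
step 4: join A via nl
    card(P join A) = 2500*50/(50) = 2500
    cost = 13900 + 2500*50 = 138900
step 5: join D via hash
    card(P join D) = 2500*40/(25) = 4000
    cost = 138900 + 2*40*6 + 2500 = 141880

141880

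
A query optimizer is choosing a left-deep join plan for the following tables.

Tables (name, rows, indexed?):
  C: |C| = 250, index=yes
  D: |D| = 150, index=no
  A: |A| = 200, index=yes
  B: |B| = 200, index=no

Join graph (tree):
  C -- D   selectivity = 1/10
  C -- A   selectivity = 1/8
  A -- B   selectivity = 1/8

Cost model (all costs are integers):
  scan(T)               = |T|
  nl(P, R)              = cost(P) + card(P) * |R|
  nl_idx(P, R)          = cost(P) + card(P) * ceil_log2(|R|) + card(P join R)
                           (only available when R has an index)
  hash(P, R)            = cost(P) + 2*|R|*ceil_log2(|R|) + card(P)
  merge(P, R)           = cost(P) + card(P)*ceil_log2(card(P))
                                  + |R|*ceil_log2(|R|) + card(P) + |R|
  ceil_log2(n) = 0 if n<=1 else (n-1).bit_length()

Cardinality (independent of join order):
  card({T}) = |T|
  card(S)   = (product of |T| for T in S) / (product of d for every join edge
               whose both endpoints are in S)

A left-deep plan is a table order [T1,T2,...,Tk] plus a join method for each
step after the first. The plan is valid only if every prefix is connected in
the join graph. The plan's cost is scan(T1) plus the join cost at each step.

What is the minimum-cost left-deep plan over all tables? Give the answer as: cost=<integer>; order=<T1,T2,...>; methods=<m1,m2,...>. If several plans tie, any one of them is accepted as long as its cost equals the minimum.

Selinger DP (subsets sized 1..n):
  {C}: scan cost=250, card=250
  {D}: scan cost=150, card=150
  {A}: scan cost=200, card=200
  {B}: scan cost=200, card=200
  {CD}: card=3750; try (D,hash)→2900, (C,merge)→3750, (D,merge)→3850, (C,hash)→4300, (C,nl_idx)→5100, (C,nl)→37650 …(+1); best=2900 via (D,hash)
  {AC}: card=6250; try (A,hash)→3700, (C,merge)→4250, (A,merge)→4300, (C,hash)→4400, (C,nl_idx)→8050, (A,nl_idx)→8500 …(+2); best=3700 via (A,hash)
  {AB}: card=5000; try (B,hash)→3600, (A,hash)→3600, (B,merge)→3800, (A,merge)→3800, (A,nl_idx)→6800, (B,nl)→40200 …(+1); best=3600 via (B,hash)
  {ACD}: card=93750; try (A,hash)→9850, (D,hash)→12350, (A,merge)→53450, (D,merge)→92550, (A,nl_idx)→126650, (A,nl)→752900 …(+1); best=9850 via (A,hash)
  {ABC}: card=156250; try (C,hash)→12600, (B,hash)→13150, (C,merge)→75850, (B,merge)→93000, (C,nl_idx)→199850, (C,nl)→1253600 …(+1); best=12600 via (C,hash)
  {ABCD}: card=2343750; try (B,hash)→106800, (D,hash)→171250, (B,merge)→1699150, (D,merge)→2982700, (B,nl)→18759850, (D,nl)→23450100; best=106800 via (B,hash)

cost=106800; order=C,D,A,B; methods=hash,hash,hash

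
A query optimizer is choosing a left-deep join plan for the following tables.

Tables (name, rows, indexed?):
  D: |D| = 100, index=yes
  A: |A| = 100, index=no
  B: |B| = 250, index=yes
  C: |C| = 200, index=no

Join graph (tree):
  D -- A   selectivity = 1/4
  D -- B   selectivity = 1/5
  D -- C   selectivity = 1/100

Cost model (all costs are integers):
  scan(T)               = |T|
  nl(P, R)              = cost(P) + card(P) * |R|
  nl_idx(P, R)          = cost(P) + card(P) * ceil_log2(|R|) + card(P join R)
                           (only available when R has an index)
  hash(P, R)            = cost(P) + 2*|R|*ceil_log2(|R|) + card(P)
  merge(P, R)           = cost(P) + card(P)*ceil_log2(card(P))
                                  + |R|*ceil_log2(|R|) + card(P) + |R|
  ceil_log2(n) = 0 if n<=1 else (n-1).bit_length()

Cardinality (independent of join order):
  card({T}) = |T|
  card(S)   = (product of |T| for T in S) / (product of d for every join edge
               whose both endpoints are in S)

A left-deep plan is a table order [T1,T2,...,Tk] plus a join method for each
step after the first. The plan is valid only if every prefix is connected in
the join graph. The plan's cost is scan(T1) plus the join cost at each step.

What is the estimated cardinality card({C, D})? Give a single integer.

Tables in S: C(200), D(100)
Edges inside S: D-C(d=100)
numerator = 200 * 100 = 20000
denominator = 100 = 100
card(S) = 20000 / 100 = 200

200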